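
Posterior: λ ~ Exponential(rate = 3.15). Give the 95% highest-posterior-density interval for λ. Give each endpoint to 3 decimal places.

[0.000, 0.951]

The exponential density is strictly decreasing on [0, ∞), so the HPD interval is anchored at 0: [0, q] with P(λ ≤ q) = 0.95.
q = −ln(1 − 0.95) / 3.15 = 2.9957 / 3.15 = 0.951.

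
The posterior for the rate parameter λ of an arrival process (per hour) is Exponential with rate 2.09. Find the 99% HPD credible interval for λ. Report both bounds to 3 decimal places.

The exponential density is strictly decreasing on [0, ∞), so the HPD interval is anchored at 0: [0, q] with P(λ ≤ q) = 0.99.
q = −ln(1 − 0.99) / 2.09 = 4.6052 / 2.09 = 2.203.

[0.000, 2.203]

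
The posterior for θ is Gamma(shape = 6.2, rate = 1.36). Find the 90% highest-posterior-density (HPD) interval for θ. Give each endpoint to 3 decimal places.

[1.660, 7.348]

The posterior is unimodal and skewed, so the HPD interval has equal density at both endpoints and is the shortest 90% interval.
Solving f(1.660) = f(7.348) with F(7.348) − F(1.660) = 0.90 gives [1.660, 7.348].
For comparison, the equal-tailed interval is [2.019, 7.927]; the HPD is narrower and shifted toward the mode.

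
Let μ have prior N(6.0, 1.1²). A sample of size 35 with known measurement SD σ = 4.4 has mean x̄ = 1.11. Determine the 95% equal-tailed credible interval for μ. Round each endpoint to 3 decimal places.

[1.437, 3.852]

Posterior precision = 1/1.1² + 35/4.4² = 0.8264 + 1.8079 = 2.6343, so posterior SD = 0.6161.
Posterior mean = (6.0/1.1² + 35·1.11/4.4²) / 2.6343 = 2.6441.
Interval: 2.6441 ± 1.960 × 0.6161 → [1.437, 3.852].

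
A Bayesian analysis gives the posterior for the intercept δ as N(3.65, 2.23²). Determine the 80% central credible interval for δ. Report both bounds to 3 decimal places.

[0.792, 6.508]

The posterior is symmetric, so the 80% equal-tailed interval is δ = 3.65 ± z·2.23 with z = 1.282.
Half-width: 1.282 × 2.23 = 2.858.
3.65 − 2.858 = 0.792; 3.65 + 2.858 = 6.508.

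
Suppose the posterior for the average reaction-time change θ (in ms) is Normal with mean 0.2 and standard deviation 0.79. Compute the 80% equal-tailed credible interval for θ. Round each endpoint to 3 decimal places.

The posterior is symmetric, so the 80% equal-tailed interval is θ = 0.2 ± z·0.79 with z = 1.282.
Half-width: 1.282 × 0.79 = 1.012.
0.2 − 1.012 = -0.812; 0.2 + 1.012 = 1.212.

[-0.812, 1.212]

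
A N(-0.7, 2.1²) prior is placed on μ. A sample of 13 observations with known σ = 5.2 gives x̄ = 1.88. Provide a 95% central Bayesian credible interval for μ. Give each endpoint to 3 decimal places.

[-1.277, 3.383]

Posterior precision = 1/2.1² + 13/5.2² = 0.2268 + 0.4808 = 0.7075, so posterior SD = 1.1889.
Posterior mean = (-0.7/2.1² + 13·1.88/5.2²) / 0.7075 = 1.0531.
Interval: 1.0531 ± 1.960 × 1.1889 → [-1.277, 3.383].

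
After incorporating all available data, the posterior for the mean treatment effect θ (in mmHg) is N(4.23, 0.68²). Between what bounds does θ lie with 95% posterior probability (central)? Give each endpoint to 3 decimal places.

The posterior is symmetric, so the 95% equal-tailed interval is θ = 4.23 ± z·0.68 with z = 1.960.
Half-width: 1.960 × 0.68 = 1.333.
4.23 − 1.333 = 2.897; 4.23 + 1.333 = 5.563.

[2.897, 5.563]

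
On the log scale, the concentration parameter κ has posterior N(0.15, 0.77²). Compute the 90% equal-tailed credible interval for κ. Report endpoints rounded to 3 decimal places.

[0.327, 4.123]

On the log scale the 90% interval is 0.15 ± 1.645 × 0.77 = [-1.1165, 1.4165].
Exponentiate: [e^-1.1165, e^1.4165] = [0.327, 4.123].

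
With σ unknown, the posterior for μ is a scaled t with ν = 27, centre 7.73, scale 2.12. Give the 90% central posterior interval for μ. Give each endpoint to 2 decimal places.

The t_27 distribution is symmetric; the 90% interval is 7.73 ± t·2.12 with t_{0.95,27} = 1.703.
Half-width: 1.703 × 2.12 = 3.61.
7.73 − 3.61 = 4.12; 7.73 + 3.61 = 11.34.

[4.12, 11.34]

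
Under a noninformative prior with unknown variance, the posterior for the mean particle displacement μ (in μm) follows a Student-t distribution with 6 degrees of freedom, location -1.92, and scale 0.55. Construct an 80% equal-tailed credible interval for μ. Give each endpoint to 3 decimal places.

[-2.712, -1.128]

The t_6 distribution is symmetric; the 80% interval is -1.92 ± t·0.55 with t_{0.9,6} = 1.440.
Half-width: 1.440 × 0.55 = 0.792.
-1.92 − 0.792 = -2.712; -1.92 + 0.792 = -1.128.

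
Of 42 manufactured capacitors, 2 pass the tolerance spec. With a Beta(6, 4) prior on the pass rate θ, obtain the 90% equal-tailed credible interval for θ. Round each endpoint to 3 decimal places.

[0.081, 0.242]

Posterior: Beta(6+2, 4+40) = Beta(8, 44).
Equal-tailed 90% interval: the 0.05 and 0.95 quantiles of Beta(8, 44).
Posterior mean ≈ 0.154, SD ≈ 0.050; a Normal approximation gives roughly [0.072, 0.235].
Exact: F⁻¹(0.05) = 0.081; F⁻¹(0.95) = 0.242.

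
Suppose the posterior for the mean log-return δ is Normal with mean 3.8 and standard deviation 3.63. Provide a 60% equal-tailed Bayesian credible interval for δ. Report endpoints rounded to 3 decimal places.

The posterior is symmetric, so the 60% equal-tailed interval is δ = 3.8 ± z·3.63 with z = 0.842.
Half-width: 0.842 × 3.63 = 3.055.
3.8 − 3.055 = 0.745; 3.8 + 3.055 = 6.855.

[0.745, 6.855]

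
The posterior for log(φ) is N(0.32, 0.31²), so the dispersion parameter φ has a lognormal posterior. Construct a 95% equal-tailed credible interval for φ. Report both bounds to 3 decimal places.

[0.750, 2.528]

On the log scale the 95% interval is 0.32 ± 1.960 × 0.31 = [-0.2876, 0.9276].
Exponentiate: [e^-0.2876, e^0.9276] = [0.750, 2.528].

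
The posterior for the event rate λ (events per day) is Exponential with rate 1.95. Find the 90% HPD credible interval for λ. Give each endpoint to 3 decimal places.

The exponential density is strictly decreasing on [0, ∞), so the HPD interval is anchored at 0: [0, q] with P(λ ≤ q) = 0.90.
q = −ln(1 − 0.90) / 1.95 = 2.3026 / 1.95 = 1.181.

[0.000, 1.181]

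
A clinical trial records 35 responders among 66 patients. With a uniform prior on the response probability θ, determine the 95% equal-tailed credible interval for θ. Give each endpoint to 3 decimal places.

[0.411, 0.646]

Posterior: Beta(1+35, 1+31) = Beta(36, 32).
Equal-tailed 95% interval: the 0.025 and 0.975 quantiles of Beta(36, 32).
Posterior mean ≈ 0.529, SD ≈ 0.060; a Normal approximation gives roughly [0.412, 0.647].
Exact: F⁻¹(0.025) = 0.411; F⁻¹(0.975) = 0.646.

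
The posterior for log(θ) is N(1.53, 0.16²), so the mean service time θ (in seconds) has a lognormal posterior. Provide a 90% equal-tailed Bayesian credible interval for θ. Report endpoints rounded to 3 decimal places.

[3.550, 6.009]

On the log scale the 90% interval is 1.53 ± 1.645 × 0.16 = [1.2668, 1.7932].
Exponentiate: [e^1.2668, e^1.7932] = [3.550, 6.009].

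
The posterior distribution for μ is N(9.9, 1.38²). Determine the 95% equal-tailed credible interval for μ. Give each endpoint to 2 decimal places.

[7.20, 12.60]

The posterior is symmetric, so the 95% equal-tailed interval is μ = 9.9 ± z·1.38 with z = 1.960.
Half-width: 1.960 × 1.38 = 2.70.
9.9 − 2.70 = 7.20; 9.9 + 2.70 = 12.60.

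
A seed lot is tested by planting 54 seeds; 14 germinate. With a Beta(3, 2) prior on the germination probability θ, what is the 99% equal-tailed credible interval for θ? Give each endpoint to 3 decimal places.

[0.153, 0.450]

Posterior: Beta(3+14, 2+40) = Beta(17, 42).
Equal-tailed 99% interval: the 0.005 and 0.995 quantiles of Beta(17, 42).
Posterior mean ≈ 0.288, SD ≈ 0.058; a Normal approximation gives roughly [0.138, 0.439].
Exact: F⁻¹(0.005) = 0.153; F⁻¹(0.995) = 0.450.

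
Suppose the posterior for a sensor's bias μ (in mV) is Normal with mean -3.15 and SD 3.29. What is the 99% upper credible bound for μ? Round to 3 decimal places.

Need U with P(μ ≤ U) = 0.99: U = -3.15 + z_{0.01}·3.29.
z = 2.326; U = -3.15 + 2.326 × 3.29 = 4.504.

4.504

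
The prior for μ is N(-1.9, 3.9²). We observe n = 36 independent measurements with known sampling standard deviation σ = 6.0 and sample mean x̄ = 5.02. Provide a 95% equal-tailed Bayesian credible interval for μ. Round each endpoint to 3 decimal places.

[2.695, 6.492]

Posterior precision = 1/3.9² + 36/6.0² = 0.0657 + 1.0000 = 1.0657, so posterior SD = 0.9687.
Posterior mean = (-1.9/3.9² + 36·5.02/6.0²) / 1.0657 = 4.5931.
Interval: 4.5931 ± 1.960 × 0.9687 → [2.695, 6.492].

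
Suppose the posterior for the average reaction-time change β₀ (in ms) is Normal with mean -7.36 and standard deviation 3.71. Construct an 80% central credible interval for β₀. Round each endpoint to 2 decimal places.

[-12.11, -2.61]

The posterior is symmetric, so the 80% equal-tailed interval is β₀ = -7.36 ± z·3.71 with z = 1.282.
Half-width: 1.282 × 3.71 = 4.75.
-7.36 − 4.75 = -12.11; -7.36 + 4.75 = -2.61.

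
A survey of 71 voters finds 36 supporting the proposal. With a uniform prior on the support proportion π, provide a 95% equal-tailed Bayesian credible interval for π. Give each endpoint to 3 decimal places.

Posterior: Beta(1+36, 1+35) = Beta(37, 36).
Equal-tailed 95% interval: the 0.025 and 0.975 quantiles of Beta(37, 36).
Posterior mean ≈ 0.507, SD ≈ 0.058; a Normal approximation gives roughly [0.393, 0.621].
Exact: F⁻¹(0.025) = 0.393; F⁻¹(0.975) = 0.620.

[0.393, 0.620]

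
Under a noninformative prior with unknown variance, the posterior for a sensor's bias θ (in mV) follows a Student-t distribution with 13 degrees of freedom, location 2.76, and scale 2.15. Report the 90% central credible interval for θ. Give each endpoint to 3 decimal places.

[-1.048, 6.568]

The t_13 distribution is symmetric; the 90% interval is 2.76 ± t·2.15 with t_{0.95,13} = 1.771.
Half-width: 1.771 × 2.15 = 3.808.
2.76 − 3.808 = -1.048; 2.76 + 3.808 = 6.568.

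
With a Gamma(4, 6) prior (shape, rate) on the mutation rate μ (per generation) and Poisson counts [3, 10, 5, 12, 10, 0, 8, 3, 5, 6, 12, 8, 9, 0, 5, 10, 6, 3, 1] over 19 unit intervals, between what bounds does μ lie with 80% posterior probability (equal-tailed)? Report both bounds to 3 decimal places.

[4.248, 5.369]

Posterior: Gamma(4+116, 6+19) = Gamma(120, 25) (shape, rate).
Equal-tailed 80% interval: Gamma(120, 25) quantiles at 0.1 and 0.9.
Posterior mean ≈ 4.800, SD ≈ 0.438; a Normal approximation gives roughly [4.238, 5.362].
Exact: lower = 4.248; upper = 5.369.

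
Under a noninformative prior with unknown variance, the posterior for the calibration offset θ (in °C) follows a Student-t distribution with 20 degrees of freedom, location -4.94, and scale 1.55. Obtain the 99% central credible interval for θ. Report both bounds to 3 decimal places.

[-9.350, -0.530]

The t_20 distribution is symmetric; the 99% interval is -4.94 ± t·1.55 with t_{0.995,20} = 2.845.
Half-width: 2.845 × 1.55 = 4.410.
-4.94 − 4.410 = -9.350; -4.94 + 4.410 = -0.530.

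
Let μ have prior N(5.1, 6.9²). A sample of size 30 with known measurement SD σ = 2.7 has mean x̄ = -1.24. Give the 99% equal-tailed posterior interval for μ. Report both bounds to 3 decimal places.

[-2.474, 0.059]

Posterior precision = 1/6.9² + 30/2.7² = 0.0210 + 4.1152 = 4.1362, so posterior SD = 0.4917.
Posterior mean = (5.1/6.9² + 30·-1.24/2.7²) / 4.1362 = -1.2078.
Interval: -1.2078 ± 2.576 × 0.4917 → [-2.474, 0.059].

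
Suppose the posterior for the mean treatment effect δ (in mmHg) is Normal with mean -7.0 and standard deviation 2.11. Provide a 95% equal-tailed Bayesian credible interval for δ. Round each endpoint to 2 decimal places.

The posterior is symmetric, so the 95% equal-tailed interval is δ = -7.0 ± z·2.11 with z = 1.960.
Half-width: 1.960 × 2.11 = 4.14.
-7.0 − 4.14 = -11.14; -7.0 + 4.14 = -2.86.

[-11.14, -2.86]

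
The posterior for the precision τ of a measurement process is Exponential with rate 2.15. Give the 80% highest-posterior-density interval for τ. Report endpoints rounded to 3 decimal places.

[0.000, 0.749]

The exponential density is strictly decreasing on [0, ∞), so the HPD interval is anchored at 0: [0, q] with P(τ ≤ q) = 0.80.
q = −ln(1 − 0.80) / 2.15 = 1.6094 / 2.15 = 0.749.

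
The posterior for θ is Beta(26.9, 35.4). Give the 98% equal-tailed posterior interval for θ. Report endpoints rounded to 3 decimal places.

Posterior: Beta(26.9, 35.4).
Equal-tailed 98% interval: the 0.01 and 0.99 quantiles of Beta(26.9, 35.4).
Posterior mean ≈ 0.432, SD ≈ 0.062; a Normal approximation gives roughly [0.287, 0.577].
Exact: F⁻¹(0.01) = 0.292; F⁻¹(0.99) = 0.578.

[0.292, 0.578]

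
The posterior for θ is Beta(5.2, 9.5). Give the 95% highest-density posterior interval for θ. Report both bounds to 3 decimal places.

[0.128, 0.590]

The posterior is unimodal and skewed, so the HPD interval has equal density at both endpoints and is the shortest 95% interval.
Solving f(0.128) = f(0.590) with F(0.590) − F(0.128) = 0.95 gives [0.128, 0.590].
For comparison, the equal-tailed interval is [0.140, 0.605]; the HPD is narrower and shifted toward the mode.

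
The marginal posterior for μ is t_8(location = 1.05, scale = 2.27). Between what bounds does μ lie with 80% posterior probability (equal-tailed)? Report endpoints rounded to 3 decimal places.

[-2.121, 4.221]

The t_8 distribution is symmetric; the 80% interval is 1.05 ± t·2.27 with t_{0.9,8} = 1.397.
Half-width: 1.397 × 2.27 = 3.171.
1.05 − 3.171 = -2.121; 1.05 + 3.171 = 4.221.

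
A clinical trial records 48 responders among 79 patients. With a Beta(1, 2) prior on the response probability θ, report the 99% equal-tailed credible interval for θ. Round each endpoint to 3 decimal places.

Posterior: Beta(1+48, 2+31) = Beta(49, 33).
Equal-tailed 99% interval: the 0.005 and 0.995 quantiles of Beta(49, 33).
Posterior mean ≈ 0.598, SD ≈ 0.054; a Normal approximation gives roughly [0.459, 0.736].
Exact: F⁻¹(0.005) = 0.456; F⁻¹(0.995) = 0.730.

[0.456, 0.730]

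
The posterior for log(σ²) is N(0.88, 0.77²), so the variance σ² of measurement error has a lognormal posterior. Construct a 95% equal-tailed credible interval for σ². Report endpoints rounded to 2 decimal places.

[0.53, 10.90]

On the log scale the 95% interval is 0.88 ± 1.960 × 0.77 = [-0.6292, 2.3892].
Exponentiate: [e^-0.6292, e^2.3892] = [0.53, 10.90].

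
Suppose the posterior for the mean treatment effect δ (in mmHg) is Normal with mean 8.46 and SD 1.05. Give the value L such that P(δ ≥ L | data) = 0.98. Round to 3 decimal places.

Need L with P(δ ≥ L) = 0.98: L = 8.46 − z_{0.02}·1.05.
z = 2.054; L = 8.46 − 2.054 × 1.05 = 6.304.

6.304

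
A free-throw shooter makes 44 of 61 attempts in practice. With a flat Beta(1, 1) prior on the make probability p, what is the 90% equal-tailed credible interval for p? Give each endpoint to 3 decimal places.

[0.618, 0.803]

Posterior: Beta(1+44, 1+17) = Beta(45, 18).
Equal-tailed 90% interval: the 0.05 and 0.95 quantiles of Beta(45, 18).
Posterior mean ≈ 0.714, SD ≈ 0.056; a Normal approximation gives roughly [0.621, 0.807].
Exact: F⁻¹(0.05) = 0.618; F⁻¹(0.95) = 0.803.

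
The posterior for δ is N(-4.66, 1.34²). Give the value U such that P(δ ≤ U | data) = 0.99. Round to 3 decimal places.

-1.543

Need U with P(δ ≤ U) = 0.99: U = -4.66 + z_{0.01}·1.34.
z = 2.326; U = -4.66 + 2.326 × 1.34 = -1.543.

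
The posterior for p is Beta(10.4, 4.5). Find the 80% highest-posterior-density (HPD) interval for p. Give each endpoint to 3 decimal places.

The posterior is unimodal and skewed, so the HPD interval has equal density at both endpoints and is the shortest 80% interval.
Solving f(0.564) = f(0.859) with F(0.859) − F(0.564) = 0.80 gives [0.564, 0.859].
For comparison, the equal-tailed interval is [0.542, 0.841]; the HPD is narrower and shifted toward the mode.

[0.564, 0.859]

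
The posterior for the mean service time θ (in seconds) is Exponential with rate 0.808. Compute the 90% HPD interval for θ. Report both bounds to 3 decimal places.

[0.000, 2.850]

The exponential density is strictly decreasing on [0, ∞), so the HPD interval is anchored at 0: [0, q] with P(θ ≤ q) = 0.90.
q = −ln(1 − 0.90) / 0.808 = 2.3026 / 0.808 = 2.850.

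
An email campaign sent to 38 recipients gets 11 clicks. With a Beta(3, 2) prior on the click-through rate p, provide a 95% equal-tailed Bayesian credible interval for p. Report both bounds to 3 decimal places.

Posterior: Beta(3+11, 2+27) = Beta(14, 29).
Equal-tailed 95% interval: the 0.025 and 0.975 quantiles of Beta(14, 29).
Posterior mean ≈ 0.326, SD ≈ 0.071; a Normal approximation gives roughly [0.187, 0.464].
Exact: F⁻¹(0.025) = 0.196; F⁻¹(0.975) = 0.471.

[0.196, 0.471]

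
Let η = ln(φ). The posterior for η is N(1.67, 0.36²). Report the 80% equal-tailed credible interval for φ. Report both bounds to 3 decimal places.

On the log scale the 80% interval is 1.67 ± 1.282 × 0.36 = [1.2086, 2.1314].
Exponentiate: [e^1.2086, e^2.1314] = [3.349, 8.426].

[3.349, 8.426]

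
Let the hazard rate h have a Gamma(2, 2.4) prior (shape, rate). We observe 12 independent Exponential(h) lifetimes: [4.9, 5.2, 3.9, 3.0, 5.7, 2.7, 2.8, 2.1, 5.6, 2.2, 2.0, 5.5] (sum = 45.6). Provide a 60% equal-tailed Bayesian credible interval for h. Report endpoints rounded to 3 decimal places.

Posterior: Gamma(2+12, 2.4+45.6) = Gamma(14, 48.0) (shape, rate).
Equal-tailed 60% interval: Gamma(14, 48.0) quantiles at 0.2 and 0.8.
Posterior mean ≈ 0.292, SD ≈ 0.078; a Normal approximation gives roughly [0.226, 0.357].
Exact: lower = 0.225; upper = 0.354.

[0.225, 0.354]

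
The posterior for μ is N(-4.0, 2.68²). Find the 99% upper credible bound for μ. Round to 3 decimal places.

Need U with P(μ ≤ U) = 0.99: U = -4.0 + z_{0.01}·2.68.
z = 2.326; U = -4.0 + 2.326 × 2.68 = 2.235.

2.235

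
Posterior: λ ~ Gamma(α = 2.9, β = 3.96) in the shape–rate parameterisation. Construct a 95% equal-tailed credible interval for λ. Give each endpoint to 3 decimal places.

Posterior: Gamma(shape 2.9, rate 3.96).
Equal-tailed 95% interval: Gamma(2.9, 3.96) quantiles at 0.025 and 0.975.
Posterior mean ≈ 0.732, SD ≈ 0.430; a Normal approximation gives roughly [-0.111, 1.575].
Exact: lower = 0.145; upper = 1.784.

[0.145, 1.784]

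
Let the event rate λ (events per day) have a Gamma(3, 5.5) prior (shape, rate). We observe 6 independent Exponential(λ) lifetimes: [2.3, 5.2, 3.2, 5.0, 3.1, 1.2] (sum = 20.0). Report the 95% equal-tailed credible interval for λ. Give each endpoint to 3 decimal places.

[0.161, 0.618]

Posterior: Gamma(3+6, 5.5+20.0) = Gamma(9, 25.5) (shape, rate).
Equal-tailed 95% interval: Gamma(9, 25.5) quantiles at 0.025 and 0.975.
Posterior mean ≈ 0.353, SD ≈ 0.118; a Normal approximation gives roughly [0.122, 0.584].
Exact: lower = 0.161; upper = 0.618.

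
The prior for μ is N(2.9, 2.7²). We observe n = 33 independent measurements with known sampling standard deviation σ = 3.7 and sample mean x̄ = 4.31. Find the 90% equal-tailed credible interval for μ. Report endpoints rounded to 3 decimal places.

[3.204, 5.265]

Posterior precision = 1/2.7² + 33/3.7² = 0.1372 + 2.4105 = 2.5477, so posterior SD = 0.6265.
Posterior mean = (2.9/2.7² + 33·4.31/3.7²) / 2.5477 = 4.2341.
Interval: 4.2341 ± 1.645 × 0.6265 → [3.204, 5.265].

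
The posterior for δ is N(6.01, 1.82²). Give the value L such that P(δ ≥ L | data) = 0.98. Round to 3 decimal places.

2.272

Need L with P(δ ≥ L) = 0.98: L = 6.01 − z_{0.02}·1.82.
z = 2.054; L = 6.01 − 2.054 × 1.82 = 2.272.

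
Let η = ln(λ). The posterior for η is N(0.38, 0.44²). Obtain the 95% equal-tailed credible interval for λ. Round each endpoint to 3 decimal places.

On the log scale the 95% interval is 0.38 ± 1.960 × 0.44 = [-0.4824, 1.2424].
Exponentiate: [e^-0.4824, e^1.2424] = [0.617, 3.464].

[0.617, 3.464]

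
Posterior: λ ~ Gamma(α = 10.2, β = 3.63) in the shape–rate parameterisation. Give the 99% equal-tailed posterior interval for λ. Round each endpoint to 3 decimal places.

Posterior: Gamma(shape 10.2, rate 3.63).
Equal-tailed 99% interval: Gamma(10.2, 3.63) quantiles at 0.005 and 0.995.
Posterior mean ≈ 2.810, SD ≈ 0.880; a Normal approximation gives roughly [0.544, 5.076].
Exact: lower = 1.057; upper = 5.587.

[1.057, 5.587]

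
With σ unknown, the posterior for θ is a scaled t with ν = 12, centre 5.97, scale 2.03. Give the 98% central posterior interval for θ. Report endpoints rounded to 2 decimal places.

[0.53, 11.41]

The t_12 distribution is symmetric; the 98% interval is 5.97 ± t·2.03 with t_{0.99,12} = 2.681.
Half-width: 2.681 × 2.03 = 5.44.
5.97 − 5.44 = 0.53; 5.97 + 5.44 = 11.41.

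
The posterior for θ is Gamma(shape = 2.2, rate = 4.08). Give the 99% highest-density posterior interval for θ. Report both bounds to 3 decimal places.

[0.005, 1.720]

The posterior is unimodal and skewed, so the HPD interval has equal density at both endpoints and is the shortest 99% interval.
Solving f(0.005) = f(1.720) with F(1.720) − F(0.005) = 0.99 gives [0.005, 1.720].
For comparison, the equal-tailed interval is [0.034, 1.915]; the HPD is narrower and shifted toward the mode.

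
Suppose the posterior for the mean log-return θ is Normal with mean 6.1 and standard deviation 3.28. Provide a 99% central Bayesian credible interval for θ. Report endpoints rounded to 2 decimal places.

The posterior is symmetric, so the 99% equal-tailed interval is θ = 6.1 ± z·3.28 with z = 2.576.
Half-width: 2.576 × 3.28 = 8.45.
6.1 − 8.45 = -2.35; 6.1 + 8.45 = 14.55.

[-2.35, 14.55]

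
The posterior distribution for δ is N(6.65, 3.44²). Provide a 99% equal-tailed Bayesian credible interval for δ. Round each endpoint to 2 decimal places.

[-2.21, 15.51]

The posterior is symmetric, so the 99% equal-tailed interval is δ = 6.65 ± z·3.44 with z = 2.576.
Half-width: 2.576 × 3.44 = 8.86.
6.65 − 8.86 = -2.21; 6.65 + 8.86 = 15.51.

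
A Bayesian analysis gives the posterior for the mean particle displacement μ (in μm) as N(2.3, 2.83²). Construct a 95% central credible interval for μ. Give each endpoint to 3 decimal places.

[-3.247, 7.847]

The posterior is symmetric, so the 95% equal-tailed interval is μ = 2.3 ± z·2.83 with z = 1.960.
Half-width: 1.960 × 2.83 = 5.547.
2.3 − 5.547 = -3.247; 2.3 + 5.547 = 7.847.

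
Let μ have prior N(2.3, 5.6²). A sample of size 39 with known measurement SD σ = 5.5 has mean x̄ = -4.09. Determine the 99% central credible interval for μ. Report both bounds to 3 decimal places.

[-6.177, -1.695]

Posterior precision = 1/5.6² + 39/5.5² = 0.0319 + 1.2893 = 1.3211, so posterior SD = 0.8700.
Posterior mean = (2.3/5.6² + 39·-4.09/5.5²) / 1.3211 = -3.9358.
Interval: -3.9358 ± 2.576 × 0.8700 → [-6.177, -1.695].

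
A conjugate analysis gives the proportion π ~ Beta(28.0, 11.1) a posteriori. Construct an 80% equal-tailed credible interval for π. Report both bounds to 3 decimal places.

Posterior: Beta(28.0, 11.1).
Equal-tailed 80% interval: the 0.1 and 0.9 quantiles of Beta(28.0, 11.1).
Posterior mean ≈ 0.716, SD ≈ 0.071; a Normal approximation gives roughly [0.625, 0.807].
Exact: F⁻¹(0.1) = 0.622; F⁻¹(0.9) = 0.805.

[0.622, 0.805]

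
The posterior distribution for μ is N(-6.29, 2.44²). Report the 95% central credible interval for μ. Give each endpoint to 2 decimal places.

[-11.07, -1.51]

The posterior is symmetric, so the 95% equal-tailed interval is μ = -6.29 ± z·2.44 with z = 1.960.
Half-width: 1.960 × 2.44 = 4.78.
-6.29 − 4.78 = -11.07; -6.29 + 4.78 = -1.51.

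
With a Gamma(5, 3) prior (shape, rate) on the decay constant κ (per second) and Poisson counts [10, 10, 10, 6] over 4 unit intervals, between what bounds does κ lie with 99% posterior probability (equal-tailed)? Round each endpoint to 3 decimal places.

[3.769, 8.480]

Posterior: Gamma(5+36, 3+4) = Gamma(41, 7) (shape, rate).
Equal-tailed 99% interval: Gamma(41, 7) quantiles at 0.005 and 0.995.
Posterior mean ≈ 5.857, SD ≈ 0.915; a Normal approximation gives roughly [3.501, 8.213].
Exact: lower = 3.769; upper = 8.480.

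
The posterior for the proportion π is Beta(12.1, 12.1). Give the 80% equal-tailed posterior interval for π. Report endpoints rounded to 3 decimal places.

Posterior: Beta(12.1, 12.1).
Equal-tailed 80% interval: the 0.1 and 0.9 quantiles of Beta(12.1, 12.1).
Posterior mean ≈ 0.500, SD ≈ 0.100; a Normal approximation gives roughly [0.372, 0.628].
Exact: F⁻¹(0.1) = 0.371; F⁻¹(0.9) = 0.629.

[0.371, 0.629]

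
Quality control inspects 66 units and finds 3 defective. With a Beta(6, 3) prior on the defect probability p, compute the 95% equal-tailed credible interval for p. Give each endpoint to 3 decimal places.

[0.057, 0.202]

Posterior: Beta(6+3, 3+63) = Beta(9, 66).
Equal-tailed 95% interval: the 0.025 and 0.975 quantiles of Beta(9, 66).
Posterior mean ≈ 0.120, SD ≈ 0.037; a Normal approximation gives roughly [0.047, 0.193].
Exact: F⁻¹(0.025) = 0.057; F⁻¹(0.975) = 0.202.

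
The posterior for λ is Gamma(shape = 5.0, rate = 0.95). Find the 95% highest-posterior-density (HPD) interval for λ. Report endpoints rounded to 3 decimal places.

The posterior is unimodal and skewed, so the HPD interval has equal density at both endpoints and is the shortest 95% interval.
Solving f(1.270) = f(9.927) with F(9.927) − F(1.270) = 0.95 gives [1.270, 9.927].
For comparison, the equal-tailed interval is [1.709, 10.781]; the HPD is narrower and shifted toward the mode.

[1.270, 9.927]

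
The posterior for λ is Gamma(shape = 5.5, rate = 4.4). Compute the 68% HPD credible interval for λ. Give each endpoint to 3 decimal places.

The posterior is unimodal and skewed, so the HPD interval has equal density at both endpoints and is the shortest 68% interval.
Solving f(0.609) = f(1.592) with F(1.592) − F(0.609) = 0.68 gives [0.609, 1.592].
For comparison, the equal-tailed interval is [0.736, 1.763]; the HPD is narrower and shifted toward the mode.

[0.609, 1.592]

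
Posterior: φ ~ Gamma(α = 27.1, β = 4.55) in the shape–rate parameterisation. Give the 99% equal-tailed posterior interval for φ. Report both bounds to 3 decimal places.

[3.421, 9.313]

Posterior: Gamma(shape 27.1, rate 4.55).
Equal-tailed 99% interval: Gamma(27.1, 4.55) quantiles at 0.005 and 0.995.
Posterior mean ≈ 5.956, SD ≈ 1.144; a Normal approximation gives roughly [3.009, 8.903].
Exact: lower = 3.421; upper = 9.313.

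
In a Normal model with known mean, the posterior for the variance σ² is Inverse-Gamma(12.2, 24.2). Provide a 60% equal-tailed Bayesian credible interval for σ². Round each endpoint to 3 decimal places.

Inverse-Gamma(12.2, 24.2) quantiles: F⁻¹(0.2) and F⁻¹(0.8).
Equivalently, 1/σ² ~ Gamma(12.2, rate = 24.2); invert its 0.8 and 0.2 quantiles.
Posterior mean ≈ 2.161, SD ≈ 0.677; a Normal approximation gives roughly [1.591, 2.730].
Exact: lower = 1.613; upper = 2.629.

[1.613, 2.629]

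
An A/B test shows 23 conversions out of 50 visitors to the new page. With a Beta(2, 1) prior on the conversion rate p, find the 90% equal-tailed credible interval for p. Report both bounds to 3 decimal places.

[0.360, 0.584]

Posterior: Beta(2+23, 1+27) = Beta(25, 28).
Equal-tailed 90% interval: the 0.05 and 0.95 quantiles of Beta(25, 28).
Posterior mean ≈ 0.472, SD ≈ 0.068; a Normal approximation gives roughly [0.360, 0.583].
Exact: F⁻¹(0.05) = 0.360; F⁻¹(0.95) = 0.584.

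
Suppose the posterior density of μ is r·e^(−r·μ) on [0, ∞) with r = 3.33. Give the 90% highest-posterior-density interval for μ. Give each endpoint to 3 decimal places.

[0.000, 0.691]

The exponential density is strictly decreasing on [0, ∞), so the HPD interval is anchored at 0: [0, q] with P(μ ≤ q) = 0.90.
q = −ln(1 − 0.90) / 3.33 = 2.3026 / 3.33 = 0.691.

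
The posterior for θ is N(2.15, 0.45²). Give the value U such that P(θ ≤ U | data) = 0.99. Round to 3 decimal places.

Need U with P(θ ≤ U) = 0.99: U = 2.15 + z_{0.01}·0.45.
z = 2.326; U = 2.15 + 2.326 × 0.45 = 3.197.

3.197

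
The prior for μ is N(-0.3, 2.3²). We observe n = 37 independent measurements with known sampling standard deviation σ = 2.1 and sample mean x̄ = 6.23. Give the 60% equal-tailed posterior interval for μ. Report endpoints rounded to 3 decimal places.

Posterior precision = 1/2.3² + 37/2.1² = 0.1890 + 8.3900 = 8.5791, so posterior SD = 0.3414.
Posterior mean = (-0.3/2.3² + 37·6.23/2.1²) / 8.5791 = 6.0861.
Interval: 6.0861 ± 0.842 × 0.3414 → [5.799, 6.373].

[5.799, 6.373]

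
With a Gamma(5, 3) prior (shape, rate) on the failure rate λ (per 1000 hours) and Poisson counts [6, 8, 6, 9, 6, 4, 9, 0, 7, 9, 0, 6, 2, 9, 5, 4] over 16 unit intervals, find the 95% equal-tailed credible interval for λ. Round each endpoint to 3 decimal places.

[4.045, 6.054]

Posterior: Gamma(5+90, 3+16) = Gamma(95, 19) (shape, rate).
Equal-tailed 95% interval: Gamma(95, 19) quantiles at 0.025 and 0.975.
Posterior mean ≈ 5.000, SD ≈ 0.513; a Normal approximation gives roughly [3.995, 6.005].
Exact: lower = 4.045; upper = 6.054.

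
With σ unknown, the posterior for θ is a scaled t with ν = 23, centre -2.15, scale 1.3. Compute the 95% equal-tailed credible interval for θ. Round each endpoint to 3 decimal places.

The t_23 distribution is symmetric; the 95% interval is -2.15 ± t·1.3 with t_{0.975,23} = 2.069.
Half-width: 2.069 × 1.3 = 2.689.
-2.15 − 2.689 = -4.839; -2.15 + 2.689 = 0.539.

[-4.839, 0.539]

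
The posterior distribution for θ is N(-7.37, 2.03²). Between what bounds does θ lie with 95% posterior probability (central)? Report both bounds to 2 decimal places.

[-11.35, -3.39]

The posterior is symmetric, so the 95% equal-tailed interval is θ = -7.37 ± z·2.03 with z = 1.960.
Half-width: 1.960 × 2.03 = 3.98.
-7.37 − 3.98 = -11.35; -7.37 + 3.98 = -3.39.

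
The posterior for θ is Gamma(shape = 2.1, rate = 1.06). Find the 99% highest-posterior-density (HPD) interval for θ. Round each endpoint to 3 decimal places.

[0.013, 6.443]

The posterior is unimodal and skewed, so the HPD interval has equal density at both endpoints and is the shortest 99% interval.
Solving f(0.013) = f(6.443) with F(6.443) − F(0.013) = 0.99 gives [0.013, 6.443].
For comparison, the equal-tailed interval is [0.114, 7.192]; the HPD is narrower and shifted toward the mode.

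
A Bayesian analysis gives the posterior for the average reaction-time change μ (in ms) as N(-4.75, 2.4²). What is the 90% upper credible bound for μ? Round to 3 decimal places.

-1.674

Need U with P(μ ≤ U) = 0.90: U = -4.75 + z_{0.1}·2.4.
z = 1.282; U = -4.75 + 1.282 × 2.4 = -1.674.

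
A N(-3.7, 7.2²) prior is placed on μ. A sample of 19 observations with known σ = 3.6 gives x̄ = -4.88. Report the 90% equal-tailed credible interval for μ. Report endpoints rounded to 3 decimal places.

[-6.214, -3.515]

Posterior precision = 1/7.2² + 19/3.6² = 0.0193 + 1.4660 = 1.4853, so posterior SD = 0.8205.
Posterior mean = (-3.7/7.2² + 19·-4.88/3.6²) / 1.4853 = -4.8647.
Interval: -4.8647 ± 1.645 × 0.8205 → [-6.214, -3.515].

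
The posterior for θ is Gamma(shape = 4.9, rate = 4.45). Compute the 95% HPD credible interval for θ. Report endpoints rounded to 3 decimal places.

[0.259, 2.086]

The posterior is unimodal and skewed, so the HPD interval has equal density at both endpoints and is the shortest 95% interval.
Solving f(0.259) = f(2.086) with F(2.086) − F(0.259) = 0.95 gives [0.259, 2.086].
For comparison, the equal-tailed interval is [0.352, 2.269]; the HPD is narrower and shifted toward the mode.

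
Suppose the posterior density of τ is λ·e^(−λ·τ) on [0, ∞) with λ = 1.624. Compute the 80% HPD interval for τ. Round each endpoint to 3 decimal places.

[0.000, 0.991]

The exponential density is strictly decreasing on [0, ∞), so the HPD interval is anchored at 0: [0, q] with P(τ ≤ q) = 0.80.
q = −ln(1 − 0.80) / 1.624 = 1.6094 / 1.624 = 0.991.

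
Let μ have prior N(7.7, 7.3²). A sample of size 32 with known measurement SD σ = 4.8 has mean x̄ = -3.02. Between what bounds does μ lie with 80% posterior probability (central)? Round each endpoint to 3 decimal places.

Posterior precision = 1/7.3² + 32/4.8² = 0.0188 + 1.3889 = 1.4077, so posterior SD = 0.8429.
Posterior mean = (7.7/7.3² + 32·-3.02/4.8²) / 1.4077 = -2.8771.
Interval: -2.8771 ± 1.282 × 0.8429 → [-3.957, -1.797].

[-3.957, -1.797]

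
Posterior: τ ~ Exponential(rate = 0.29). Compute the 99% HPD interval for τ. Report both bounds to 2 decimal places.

The exponential density is strictly decreasing on [0, ∞), so the HPD interval is anchored at 0: [0, q] with P(τ ≤ q) = 0.99.
q = −ln(1 − 0.99) / 0.29 = 4.6052 / 0.29 = 15.88.

[0.00, 15.88]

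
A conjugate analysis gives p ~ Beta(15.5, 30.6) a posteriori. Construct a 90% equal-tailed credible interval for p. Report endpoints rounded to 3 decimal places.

Posterior: Beta(15.5, 30.6).
Equal-tailed 90% interval: the 0.05 and 0.95 quantiles of Beta(15.5, 30.6).
Posterior mean ≈ 0.336, SD ≈ 0.069; a Normal approximation gives roughly [0.223, 0.449].
Exact: F⁻¹(0.05) = 0.227; F⁻¹(0.95) = 0.454.

[0.227, 0.454]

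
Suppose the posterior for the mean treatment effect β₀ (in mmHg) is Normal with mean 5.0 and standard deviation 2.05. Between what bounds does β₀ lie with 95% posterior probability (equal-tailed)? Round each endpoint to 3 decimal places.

The posterior is symmetric, so the 95% equal-tailed interval is β₀ = 5.0 ± z·2.05 with z = 1.960.
Half-width: 1.960 × 2.05 = 4.018.
5.0 − 4.018 = 0.982; 5.0 + 4.018 = 9.018.

[0.982, 9.018]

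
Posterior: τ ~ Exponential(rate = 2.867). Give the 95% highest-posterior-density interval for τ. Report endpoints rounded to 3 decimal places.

[0.000, 1.045]

The exponential density is strictly decreasing on [0, ∞), so the HPD interval is anchored at 0: [0, q] with P(τ ≤ q) = 0.95.
q = −ln(1 − 0.95) / 2.867 = 2.9957 / 2.867 = 1.045.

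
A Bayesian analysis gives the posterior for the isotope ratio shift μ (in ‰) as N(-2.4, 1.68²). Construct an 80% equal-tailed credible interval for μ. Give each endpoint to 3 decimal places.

[-4.553, -0.247]

The posterior is symmetric, so the 80% equal-tailed interval is μ = -2.4 ± z·1.68 with z = 1.282.
Half-width: 1.282 × 1.68 = 2.153.
-2.4 − 2.153 = -4.553; -2.4 + 2.153 = -0.247.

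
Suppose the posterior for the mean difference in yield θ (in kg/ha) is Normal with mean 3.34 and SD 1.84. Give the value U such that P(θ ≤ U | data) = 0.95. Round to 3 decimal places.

Need U with P(θ ≤ U) = 0.95: U = 3.34 + z_{0.05}·1.84.
z = 1.645; U = 3.34 + 1.645 × 1.84 = 6.367.

6.367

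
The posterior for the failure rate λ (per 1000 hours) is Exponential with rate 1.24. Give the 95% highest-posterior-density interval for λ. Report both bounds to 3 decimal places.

[0.000, 2.416]

The exponential density is strictly decreasing on [0, ∞), so the HPD interval is anchored at 0: [0, q] with P(λ ≤ q) = 0.95.
q = −ln(1 − 0.95) / 1.24 = 2.9957 / 1.24 = 2.416.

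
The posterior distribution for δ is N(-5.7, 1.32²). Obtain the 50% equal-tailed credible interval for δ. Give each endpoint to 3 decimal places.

[-6.590, -4.810]

The posterior is symmetric, so the 50% equal-tailed interval is δ = -5.7 ± z·1.32 with z = 0.674.
Half-width: 0.674 × 1.32 = 0.890.
-5.7 − 0.890 = -6.590; -5.7 + 0.890 = -4.810.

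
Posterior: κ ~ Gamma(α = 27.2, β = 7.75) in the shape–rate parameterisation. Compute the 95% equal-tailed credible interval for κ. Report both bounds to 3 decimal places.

Posterior: Gamma(shape 27.2, rate 7.75).
Equal-tailed 95% interval: Gamma(27.2, 7.75) quantiles at 0.025 and 0.975.
Posterior mean ≈ 3.510, SD ≈ 0.673; a Normal approximation gives roughly [2.191, 4.829].
Exact: lower = 2.317; upper = 4.946.

[2.317, 4.946]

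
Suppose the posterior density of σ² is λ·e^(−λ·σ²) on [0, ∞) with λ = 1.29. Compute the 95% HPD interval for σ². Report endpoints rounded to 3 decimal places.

[0.000, 2.322]

The exponential density is strictly decreasing on [0, ∞), so the HPD interval is anchored at 0: [0, q] with P(σ² ≤ q) = 0.95.
q = −ln(1 − 0.95) / 1.29 = 2.9957 / 1.29 = 2.322.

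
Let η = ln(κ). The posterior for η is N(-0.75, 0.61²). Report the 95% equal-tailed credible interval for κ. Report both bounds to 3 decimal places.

On the log scale the 95% interval is -0.75 ± 1.960 × 0.61 = [-1.9456, 0.4456].
Exponentiate: [e^-1.9456, e^0.4456] = [0.143, 1.561].

[0.143, 1.561]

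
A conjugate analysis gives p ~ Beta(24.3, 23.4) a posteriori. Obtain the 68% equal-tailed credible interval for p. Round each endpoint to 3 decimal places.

Posterior: Beta(24.3, 23.4).
Equal-tailed 68% interval: the 0.16 and 0.84 quantiles of Beta(24.3, 23.4).
Posterior mean ≈ 0.509, SD ≈ 0.072; a Normal approximation gives roughly [0.438, 0.581].
Exact: F⁻¹(0.16) = 0.437; F⁻¹(0.84) = 0.581.

[0.437, 0.581]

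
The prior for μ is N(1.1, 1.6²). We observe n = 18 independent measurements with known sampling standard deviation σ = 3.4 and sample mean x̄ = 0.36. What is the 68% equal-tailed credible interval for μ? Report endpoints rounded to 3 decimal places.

[-0.204, 1.221]

Posterior precision = 1/1.6² + 18/3.4² = 0.3906 + 1.5571 = 1.9477, so posterior SD = 0.7165.
Posterior mean = (1.1/1.6² + 18·0.36/3.4²) / 1.9477 = 0.5084.
Interval: 0.5084 ± 0.994 × 0.7165 → [-0.204, 1.221].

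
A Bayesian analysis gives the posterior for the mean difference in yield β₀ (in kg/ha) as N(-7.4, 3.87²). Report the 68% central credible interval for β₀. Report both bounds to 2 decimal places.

The posterior is symmetric, so the 68% equal-tailed interval is β₀ = -7.4 ± z·3.87 with z = 0.994.
Half-width: 0.994 × 3.87 = 3.85.
-7.4 − 3.85 = -11.25; -7.4 + 3.85 = -3.55.

[-11.25, -3.55]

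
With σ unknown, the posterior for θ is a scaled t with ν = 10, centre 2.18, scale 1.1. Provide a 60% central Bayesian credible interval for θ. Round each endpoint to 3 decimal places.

[1.213, 3.147]

The t_10 distribution is symmetric; the 60% interval is 2.18 ± t·1.1 with t_{0.8,10} = 0.879.
Half-width: 0.879 × 1.1 = 0.967.
2.18 − 0.967 = 1.213; 2.18 + 0.967 = 3.147.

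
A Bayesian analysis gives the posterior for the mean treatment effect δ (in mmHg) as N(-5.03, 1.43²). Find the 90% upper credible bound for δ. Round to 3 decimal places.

-3.197

Need U with P(δ ≤ U) = 0.90: U = -5.03 + z_{0.1}·1.43.
z = 1.282; U = -5.03 + 1.282 × 1.43 = -3.197.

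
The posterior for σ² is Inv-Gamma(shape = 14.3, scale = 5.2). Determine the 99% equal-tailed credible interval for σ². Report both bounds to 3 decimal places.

Inverse-Gamma(14.3, 5.2) quantiles: F⁻¹(0.005) and F⁻¹(0.995).
Equivalently, 1/σ² ~ Gamma(14.3, rate = 5.2); invert its 0.995 and 0.005 quantiles.
Posterior mean ≈ 0.391, SD ≈ 0.111; a Normal approximation gives roughly [0.104, 0.678].
Exact: lower = 0.201; upper = 0.809.

[0.201, 0.809]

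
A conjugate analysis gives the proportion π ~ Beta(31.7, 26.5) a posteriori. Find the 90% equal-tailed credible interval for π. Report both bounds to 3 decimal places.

[0.437, 0.650]

Posterior: Beta(31.7, 26.5).
Equal-tailed 90% interval: the 0.05 and 0.95 quantiles of Beta(31.7, 26.5).
Posterior mean ≈ 0.545, SD ≈ 0.065; a Normal approximation gives roughly [0.438, 0.651].
Exact: F⁻¹(0.05) = 0.437; F⁻¹(0.95) = 0.650.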